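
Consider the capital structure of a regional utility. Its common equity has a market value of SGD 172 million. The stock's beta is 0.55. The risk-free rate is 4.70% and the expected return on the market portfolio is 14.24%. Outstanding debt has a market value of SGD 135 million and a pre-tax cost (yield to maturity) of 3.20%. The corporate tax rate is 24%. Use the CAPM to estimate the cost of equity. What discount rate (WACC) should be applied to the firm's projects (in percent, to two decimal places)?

Market risk premium = 14.24% − 4.7% = 9.54%.
Cost of equity via CAPM: Re = 4.7% + 0.55 × 9.54% = 9.9470%.
Total capital V = 172 + 135 = 307.
Equity: weight = 172/307 = 0.5603; cost = 9.947%.
Debt: weight = 135/307 = 0.4397; after-tax cost = 3.2% × (1 − 24%) = 2.4320%.
WACC = 0.5603 × 9.9470% + 0.4397 × 2.4320% = 6.6424%.

6.64%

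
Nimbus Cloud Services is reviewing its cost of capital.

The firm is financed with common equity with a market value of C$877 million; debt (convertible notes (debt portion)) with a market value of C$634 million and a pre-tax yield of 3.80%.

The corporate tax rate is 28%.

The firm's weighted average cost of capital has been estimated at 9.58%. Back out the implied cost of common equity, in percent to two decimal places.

Total capital V = 877 + 634 = 1511.
Equity weight = 877/1511 = 0.5804.
Convertible notes (debt portion) weight = 634/1511 = 0.4196.
Debt contribution = 0.4196 × 3.8% × (1 − 28%) = 1.1480%.
Required equity contribution = 9.58% − 1.1480% = 8.4320%.
Re = 8.4320% / 0.5804 = 14.5277%.

14.53%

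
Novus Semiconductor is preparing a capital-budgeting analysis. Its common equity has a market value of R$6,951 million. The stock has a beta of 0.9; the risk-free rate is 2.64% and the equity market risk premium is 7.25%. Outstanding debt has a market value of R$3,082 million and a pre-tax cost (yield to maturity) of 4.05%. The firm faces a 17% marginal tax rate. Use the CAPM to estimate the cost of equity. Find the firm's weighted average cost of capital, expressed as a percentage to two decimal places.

7.38%

Cost of equity via CAPM: Re = 2.64% + 0.9 × 7.25% = 9.1650%.
Total capital V = 6951 + 3082 = 10033.
Equity: weight = 6951/10033 = 0.6928; cost = 9.165%.
Debt: weight = 3082/10033 = 0.3072; after-tax cost = 4.05% × (1 − 17%) = 3.3615%.
WACC = 0.6928 × 9.1650% + 0.3072 × 3.3615% = 7.3822%.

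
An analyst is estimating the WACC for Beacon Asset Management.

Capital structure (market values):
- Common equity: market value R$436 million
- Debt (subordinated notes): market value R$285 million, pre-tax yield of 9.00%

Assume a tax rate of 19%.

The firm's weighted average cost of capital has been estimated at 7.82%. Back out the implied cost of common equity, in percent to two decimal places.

8.17%

Total capital V = 436 + 285 = 721.
Equity weight = 436/721 = 0.6047.
Subordinated notes weight = 285/721 = 0.3953.
Debt contribution = 0.3953 × 9% × (1 − 19%) = 2.8816%.
Required equity contribution = 7.82% − 2.8816% = 4.9384%.
Re = 4.9384% / 0.6047 = 8.1664%.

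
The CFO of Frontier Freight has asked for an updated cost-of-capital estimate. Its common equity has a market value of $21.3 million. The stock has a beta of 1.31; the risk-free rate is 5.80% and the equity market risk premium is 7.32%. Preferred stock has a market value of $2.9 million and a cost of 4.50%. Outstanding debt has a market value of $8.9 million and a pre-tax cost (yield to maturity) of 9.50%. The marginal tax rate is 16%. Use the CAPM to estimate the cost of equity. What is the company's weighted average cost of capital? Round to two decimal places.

Cost of equity via CAPM: Re = 5.8% + 1.31 × 7.32% = 15.3892%.
Total capital V = 21.3 + 2.9 + 8.9 = 33.1.
Equity: weight = 21.3/33.1 = 0.6435; cost = 15.3892%.
Preferred: weight = 2.9/33.1 = 0.0876; cost = 4.5%.
Debt: weight = 8.9/33.1 = 0.2689; after-tax cost = 9.5% × (1 − 16%) = 7.9800%.
WACC = 0.6435 × 15.3892% + 0.0876 × 4.5000% + 0.2689 × 7.9800% = 12.4430%.

12.44%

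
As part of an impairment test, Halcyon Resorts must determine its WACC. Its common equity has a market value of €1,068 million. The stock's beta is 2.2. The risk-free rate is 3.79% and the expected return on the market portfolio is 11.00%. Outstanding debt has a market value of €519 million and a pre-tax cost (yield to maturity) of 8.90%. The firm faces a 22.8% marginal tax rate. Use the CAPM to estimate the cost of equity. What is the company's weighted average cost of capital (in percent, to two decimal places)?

15.47%

Market risk premium = 11.0% − 3.79% = 7.21%.
Cost of equity via CAPM: Re = 3.79% + 2.2 × 7.21% = 19.6520%.
Total capital V = 1068 + 519 = 1587.
Equity: weight = 1068/1587 = 0.6730; cost = 19.652%.
Debt: weight = 519/1587 = 0.3270; after-tax cost = 8.9% × (1 − 22.8%) = 6.8708%.
WACC = 0.6730 × 19.6520% + 0.3270 × 6.8708% = 15.4721%.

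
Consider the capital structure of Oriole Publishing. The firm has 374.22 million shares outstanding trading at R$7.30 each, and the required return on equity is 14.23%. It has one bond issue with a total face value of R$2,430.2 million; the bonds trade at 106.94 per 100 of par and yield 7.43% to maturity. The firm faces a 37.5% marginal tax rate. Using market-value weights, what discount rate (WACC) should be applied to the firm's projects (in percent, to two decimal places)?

Market value of equity E = 7.3 × 374.22m = 2731.806m. Market value of debt D = 2430.2m × 106.94/100 = 2598.85588m.
Total capital V = 2731.806 + 2598.85588 = 5330.66188.
Equity: weight = 2731.806/5330.66188 = 0.5125; cost = 14.23%.
Bonds outstanding: weight = 2598.85588/5330.66188 = 0.4875; after-tax cost = 7.43% × (1 − 37.5%) = 4.6437%.
WACC = 0.5125 × 14.2300% + 0.4875 × 4.6437% = 9.5564%.

9.56%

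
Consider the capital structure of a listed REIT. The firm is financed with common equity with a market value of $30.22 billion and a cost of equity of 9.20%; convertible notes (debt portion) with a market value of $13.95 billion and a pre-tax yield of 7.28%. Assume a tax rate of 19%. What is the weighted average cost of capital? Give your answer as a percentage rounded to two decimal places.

8.16%

Total capital V = 30.22 + 13.95 = 44.17.
Equity: weight = 30.22/44.17 = 0.6842; cost = 9.2%.
Convertible notes (debt portion): weight = 13.95/44.17 = 0.3158; after-tax cost = 7.28% × (1 − 19%) = 5.8968%.
WACC = 0.6842 × 9.2000% + 0.3158 × 5.8968% = 8.1568%.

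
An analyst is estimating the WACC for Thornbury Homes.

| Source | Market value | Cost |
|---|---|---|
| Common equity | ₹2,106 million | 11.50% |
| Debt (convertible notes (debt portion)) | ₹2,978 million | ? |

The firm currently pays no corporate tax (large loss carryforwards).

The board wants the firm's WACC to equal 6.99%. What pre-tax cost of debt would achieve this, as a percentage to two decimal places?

Total capital V = 2106 + 2978 = 5084.
Equity weight = 2106/5084 = 0.4142.
Convertible notes (debt portion) weight = 2978/5084 = 0.5858.
Equity contribution = 0.4142 × 11.5% = 4.7638%.
Remaining for debt = 6.99% − 4.7638% = 2.2262%.
Rd × (1 − 0%) × 0.5858 = 2.2262%  ⇒  Rd = 3.8006%.

3.80%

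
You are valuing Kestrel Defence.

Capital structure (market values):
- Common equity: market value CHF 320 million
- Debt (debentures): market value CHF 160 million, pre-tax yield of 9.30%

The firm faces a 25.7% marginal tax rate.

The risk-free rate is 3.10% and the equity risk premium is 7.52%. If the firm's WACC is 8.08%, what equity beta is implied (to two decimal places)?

0.74

Total capital V = 320 + 160 = 480.
Equity weight = 320/480 = 0.6667.
Debentures weight = 160/480 = 0.3333.
Debt contribution = 0.3333 × 9.3% × (1 − 25.7%) = 2.3033%.
Required equity contribution = 8.08% − 2.3033% = 5.7767%  ⇒  Re = 8.6651%.
CAPM: 8.6651% = 3.1% + β × 7.52%  ⇒  β = 0.7400.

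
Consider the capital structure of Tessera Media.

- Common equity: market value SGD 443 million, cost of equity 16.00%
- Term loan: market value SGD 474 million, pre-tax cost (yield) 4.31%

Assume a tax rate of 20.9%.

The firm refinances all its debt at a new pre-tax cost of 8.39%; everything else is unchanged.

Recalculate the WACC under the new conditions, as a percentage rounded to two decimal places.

After the change:
Total capital V = 443 + 474 = 917.
Equity: weight = 443/917 = 0.4831; cost = 16%.
Term loan: weight = 474/917 = 0.5169; after-tax cost = 8.39% × (1 − 20.9%) = 6.6365%.
WACC = 0.4831 × 16.0000% + 0.5169 × 6.6365% = 11.1600%.

11.16%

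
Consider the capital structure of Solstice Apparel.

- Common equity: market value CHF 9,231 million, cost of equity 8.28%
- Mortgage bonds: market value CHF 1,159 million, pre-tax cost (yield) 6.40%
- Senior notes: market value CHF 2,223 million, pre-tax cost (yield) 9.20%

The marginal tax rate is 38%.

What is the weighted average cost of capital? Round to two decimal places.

7.43%

Total capital V = 9231 + 1159 + 2223 = 12613.
Equity: weight = 9231/12613 = 0.7319; cost = 8.28%.
Mortgage bonds: weight = 1159/12613 = 0.0919; after-tax cost = 6.4% × (1 − 38%) = 3.9680%.
Senior notes: weight = 2223/12613 = 0.1762; after-tax cost = 9.2% × (1 − 38%) = 5.7040%.
WACC = 0.7319 × 8.2800% + 0.0919 × 3.9680% + 0.1762 × 5.7040% = 7.4298%.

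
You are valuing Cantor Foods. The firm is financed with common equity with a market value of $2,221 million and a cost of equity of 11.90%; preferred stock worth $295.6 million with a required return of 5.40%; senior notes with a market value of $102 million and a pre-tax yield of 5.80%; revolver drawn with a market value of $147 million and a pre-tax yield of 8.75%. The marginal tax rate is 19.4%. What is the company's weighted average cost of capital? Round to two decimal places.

10.68%

Total capital V = 2221 + 295.6 + 102 + 147 = 2765.6.
Equity: weight = 2221/2765.6 = 0.8031; cost = 11.9%.
Preferred: weight = 295.6/2765.6 = 0.1069; cost = 5.4%.
Senior notes: weight = 102/2765.6 = 0.0369; after-tax cost = 5.8% × (1 − 19.4%) = 4.6748%.
Revolver drawn: weight = 147/2765.6 = 0.0532; after-tax cost = 8.75% × (1 − 19.4%) = 7.0525%.
WACC = 0.8031 × 11.9000% + 0.1069 × 5.4000% + 0.0369 × 4.6748% + 0.0532 × 7.0525% = 10.6811%.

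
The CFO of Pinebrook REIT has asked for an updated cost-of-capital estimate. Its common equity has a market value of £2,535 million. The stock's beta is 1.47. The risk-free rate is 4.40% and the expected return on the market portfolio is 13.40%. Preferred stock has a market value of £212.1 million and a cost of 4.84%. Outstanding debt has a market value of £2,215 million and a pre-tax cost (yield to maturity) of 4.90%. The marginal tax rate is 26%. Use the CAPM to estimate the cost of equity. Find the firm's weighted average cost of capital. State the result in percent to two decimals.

10.83%

Market risk premium = 13.4% − 4.4% = 9.0%.
Cost of equity via CAPM: Re = 4.4% + 1.47 × 9.0% = 17.6300%.
Total capital V = 2535 + 212.1 + 2215 = 4962.1.
Equity: weight = 2535/4962.1 = 0.5109; cost = 17.63%.
Preferred: weight = 212.1/4962.1 = 0.0427; cost = 4.84%.
Debt: weight = 2215/4962.1 = 0.4464; after-tax cost = 4.9% × (1 − 26%) = 3.6260%.
WACC = 0.5109 × 17.6300% + 0.0427 × 4.8400% + 0.4464 × 3.6260% = 10.8321%.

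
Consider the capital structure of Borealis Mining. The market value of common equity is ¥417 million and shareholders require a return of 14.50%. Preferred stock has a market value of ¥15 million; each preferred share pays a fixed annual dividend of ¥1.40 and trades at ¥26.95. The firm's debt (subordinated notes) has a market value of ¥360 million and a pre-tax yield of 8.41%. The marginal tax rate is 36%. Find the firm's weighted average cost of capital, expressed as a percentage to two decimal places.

10.18%

Cost of preferred: Rp = 1.4 / 26.95 = 5.1948%.
Total capital V = 417 + 15 + 360 = 792.
Equity: weight = 417/792 = 0.5265; cost = 14.5%.
Preferred: weight = 15/792 = 0.0189; cost = 5.1948%.
Subordinated notes: weight = 360/792 = 0.4545; after-tax cost = 8.41% × (1 − 36%) = 5.3824%.
WACC = 0.5265 × 14.5000% + 0.0189 × 5.1948% + 0.4545 × 5.3824% = 10.1794%.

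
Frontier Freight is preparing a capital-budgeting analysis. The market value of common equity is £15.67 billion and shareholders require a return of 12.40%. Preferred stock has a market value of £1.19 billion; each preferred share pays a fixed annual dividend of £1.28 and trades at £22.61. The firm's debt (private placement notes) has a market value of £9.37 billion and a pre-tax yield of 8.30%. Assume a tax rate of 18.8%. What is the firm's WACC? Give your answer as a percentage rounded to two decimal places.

Cost of preferred: Rp = 1.28 / 22.61 = 5.6612%.
Total capital V = 15.67 + 1.19 + 9.37 = 26.23.
Equity: weight = 15.67/26.23 = 0.5974; cost = 12.4%.
Preferred: weight = 1.19/26.23 = 0.0454; cost = 5.6612%.
Private placement notes: weight = 9.37/26.23 = 0.3572; after-tax cost = 8.3% × (1 − 18.8%) = 6.7396%.
WACC = 0.5974 × 12.4000% + 0.0454 × 5.6612% + 0.3572 × 6.7396% = 10.0722%.

10.07%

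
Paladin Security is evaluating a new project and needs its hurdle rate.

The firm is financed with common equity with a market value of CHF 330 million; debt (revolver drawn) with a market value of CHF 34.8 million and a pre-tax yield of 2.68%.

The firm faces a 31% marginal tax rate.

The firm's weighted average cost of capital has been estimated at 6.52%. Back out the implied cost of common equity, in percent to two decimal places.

Total capital V = 330 + 34.8 = 364.8.
Equity weight = 330/364.8 = 0.9046.
Revolver drawn weight = 34.8/364.8 = 0.0954.
Debt contribution = 0.0954 × 2.68% × (1 − 31%) = 0.1764%.
Required equity contribution = 6.52% − 0.1764% = 6.3436%.
Re = 6.3436% / 0.9046 = 7.0126%.

7.01%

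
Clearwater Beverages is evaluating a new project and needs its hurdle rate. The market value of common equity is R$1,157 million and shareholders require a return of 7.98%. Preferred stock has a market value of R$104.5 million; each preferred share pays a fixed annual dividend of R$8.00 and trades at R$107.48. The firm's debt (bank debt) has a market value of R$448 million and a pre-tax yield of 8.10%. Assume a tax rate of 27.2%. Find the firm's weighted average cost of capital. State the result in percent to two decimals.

7.40%

Cost of preferred: Rp = 8.0 / 107.48 = 7.4432%.
Total capital V = 1157 + 104.5 + 448 = 1709.5.
Equity: weight = 1157/1709.5 = 0.6768; cost = 7.98%.
Preferred: weight = 104.5/1709.5 = 0.0611; cost = 7.4432%.
Bank debt: weight = 448/1709.5 = 0.2621; after-tax cost = 8.1% × (1 − 27.2%) = 5.8968%.
WACC = 0.6768 × 7.9800% + 0.0611 × 7.4432% + 0.2621 × 5.8968% = 7.4013%.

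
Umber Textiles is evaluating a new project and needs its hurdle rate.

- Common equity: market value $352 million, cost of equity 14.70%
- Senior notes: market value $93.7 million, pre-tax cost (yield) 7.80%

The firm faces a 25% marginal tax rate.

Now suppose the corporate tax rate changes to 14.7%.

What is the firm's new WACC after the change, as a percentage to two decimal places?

After the change:
Total capital V = 352 + 93.7 = 445.7.
Equity: weight = 352/445.7 = 0.7898; cost = 14.7%.
Senior notes: weight = 93.7/445.7 = 0.2102; after-tax cost = 7.8% × (1 − 14.7%) = 6.6534%.
WACC = 0.7898 × 14.7000% + 0.2102 × 6.6534% = 13.0084%.

13.01%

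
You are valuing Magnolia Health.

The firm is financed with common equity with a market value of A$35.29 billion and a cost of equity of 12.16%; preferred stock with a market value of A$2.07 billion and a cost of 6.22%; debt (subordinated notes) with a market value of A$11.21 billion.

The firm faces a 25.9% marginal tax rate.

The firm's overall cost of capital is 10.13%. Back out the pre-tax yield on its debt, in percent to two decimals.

Total capital V = 35.29 + 2.07 + 11.21 = 48.57.
Equity weight = 35.29/48.57 = 0.7266.
Preferred weight = 2.07/48.57 = 0.0426.
Subordinated notes weight = 11.21/48.57 = 0.2308.
Equity contribution = 0.7266 × 12.16% = 8.8352%.
Preferred contribution = 0.0426 × 6.22% = 0.2651%.
Remaining for debt = 10.13% − 9.1003% = 1.0297%.
Rd × (1 − 25.9%) × 0.2308 = 1.0297%  ⇒  Rd = 6.0208%.

6.02%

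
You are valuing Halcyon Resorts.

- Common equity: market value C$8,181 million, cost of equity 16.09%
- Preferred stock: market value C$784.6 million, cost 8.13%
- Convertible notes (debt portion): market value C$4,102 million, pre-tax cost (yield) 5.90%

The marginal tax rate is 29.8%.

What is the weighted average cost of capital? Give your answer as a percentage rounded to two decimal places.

11.86%

Total capital V = 8181 + 784.6 + 4102 = 13067.6.
Equity: weight = 8181/13067.6 = 0.6261; cost = 16.09%.
Preferred: weight = 784.6/13067.6 = 0.0600; cost = 8.13%.
Convertible notes (debt portion): weight = 4102/13067.6 = 0.3139; after-tax cost = 5.9% × (1 − 29.8%) = 4.1418%.
WACC = 0.6261 × 16.0900% + 0.0600 × 8.1300% + 0.3139 × 4.1418% = 11.8615%.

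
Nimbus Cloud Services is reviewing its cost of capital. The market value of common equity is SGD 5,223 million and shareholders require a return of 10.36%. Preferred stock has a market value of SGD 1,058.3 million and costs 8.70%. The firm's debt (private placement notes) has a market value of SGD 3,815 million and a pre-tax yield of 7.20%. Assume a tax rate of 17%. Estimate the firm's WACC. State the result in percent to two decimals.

Total capital V = 5223 + 1058.3 + 3815 = 10096.3.
Equity: weight = 5223/10096.3 = 0.5173; cost = 10.36%.
Preferred: weight = 1058.3/10096.3 = 0.1048; cost = 8.7%.
Private placement notes: weight = 3815/10096.3 = 0.3779; after-tax cost = 7.2% × (1 − 17%) = 5.9760%.
WACC = 0.5173 × 10.3600% + 0.1048 × 8.7000% + 0.3779 × 5.9760% = 8.5295%.

8.53%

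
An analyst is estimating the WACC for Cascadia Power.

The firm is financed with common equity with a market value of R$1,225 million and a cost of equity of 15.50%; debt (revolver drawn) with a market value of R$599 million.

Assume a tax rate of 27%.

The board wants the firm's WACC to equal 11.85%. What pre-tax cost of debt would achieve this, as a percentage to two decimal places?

Total capital V = 1225 + 599 = 1824.
Equity weight = 1225/1824 = 0.6716.
Revolver drawn weight = 599/1824 = 0.3284.
Equity contribution = 0.6716 × 15.5% = 10.4098%.
Remaining for debt = 11.85% − 10.4098% = 1.4402%.
Rd × (1 − 27%) × 0.3284 = 1.4402%  ⇒  Rd = 6.0075%.

6.01%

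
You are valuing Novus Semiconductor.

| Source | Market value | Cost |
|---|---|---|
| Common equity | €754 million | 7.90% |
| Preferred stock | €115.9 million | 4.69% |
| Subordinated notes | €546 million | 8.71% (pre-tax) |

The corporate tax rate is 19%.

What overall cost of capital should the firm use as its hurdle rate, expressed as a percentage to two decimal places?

7.31%

Total capital V = 754 + 115.9 + 546 = 1415.9.
Equity: weight = 754/1415.9 = 0.5325; cost = 7.9%.
Preferred: weight = 115.9/1415.9 = 0.0819; cost = 4.69%.
Subordinated notes: weight = 546/1415.9 = 0.3856; after-tax cost = 8.71% × (1 − 19%) = 7.0551%.
WACC = 0.5325 × 7.9000% + 0.0819 × 4.6900% + 0.3856 × 7.0551% = 7.3114%.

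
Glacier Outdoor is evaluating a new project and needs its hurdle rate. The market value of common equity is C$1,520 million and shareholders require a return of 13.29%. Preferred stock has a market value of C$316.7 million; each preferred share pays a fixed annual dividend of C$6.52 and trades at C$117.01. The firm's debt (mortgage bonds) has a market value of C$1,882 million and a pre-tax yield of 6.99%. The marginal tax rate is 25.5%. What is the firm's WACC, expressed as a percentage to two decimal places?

Cost of preferred: Rp = 6.52 / 117.01 = 5.5722%.
Total capital V = 1520 + 316.7 + 1882 = 3718.7.
Equity: weight = 1520/3718.7 = 0.4087; cost = 13.29%.
Preferred: weight = 316.7/3718.7 = 0.0852; cost = 5.5722%.
Mortgage bonds: weight = 1882/3718.7 = 0.5061; after-tax cost = 6.99% × (1 − 25.5%) = 5.2076%.
WACC = 0.4087 × 13.2900% + 0.0852 × 5.5722% + 0.5061 × 5.2076% = 8.5423%.

8.54%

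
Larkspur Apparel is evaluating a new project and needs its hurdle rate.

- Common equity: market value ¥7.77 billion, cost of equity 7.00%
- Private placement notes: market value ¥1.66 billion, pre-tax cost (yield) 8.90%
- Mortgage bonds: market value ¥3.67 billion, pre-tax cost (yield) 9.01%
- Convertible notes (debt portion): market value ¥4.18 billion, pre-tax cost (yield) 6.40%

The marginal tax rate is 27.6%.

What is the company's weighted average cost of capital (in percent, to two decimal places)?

Total capital V = 7.77 + 1.66 + 3.67 + 4.18 = 17.28.
Equity: weight = 7.77/17.28 = 0.4497; cost = 7%.
Private placement notes: weight = 1.66/17.28 = 0.0961; after-tax cost = 8.9% × (1 − 27.6%) = 6.4436%.
Mortgage bonds: weight = 3.67/17.28 = 0.2124; after-tax cost = 9.01% × (1 − 27.6%) = 6.5232%.
Convertible notes (debt portion): weight = 4.18/17.28 = 0.2419; after-tax cost = 6.4% × (1 − 27.6%) = 4.6336%.
WACC = 0.4497 × 7.0000% + 0.0961 × 6.4436% + 0.2124 × 6.5232% + 0.2419 × 4.6336% = 6.2729%.

6.27%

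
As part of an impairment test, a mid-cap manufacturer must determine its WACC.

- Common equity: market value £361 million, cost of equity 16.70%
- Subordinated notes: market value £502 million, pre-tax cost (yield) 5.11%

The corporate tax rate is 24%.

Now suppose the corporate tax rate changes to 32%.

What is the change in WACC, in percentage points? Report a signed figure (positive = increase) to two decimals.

-0.24 pp

Current WACC:
Total capital V = 361 + 502 = 863.
Equity: weight = 361/863 = 0.4183; cost = 16.7%.
Subordinated notes: weight = 502/863 = 0.5817; after-tax cost = 5.11% × (1 − 24%) = 3.8836%.
WACC = 0.4183 × 16.7000% + 0.5817 × 3.8836% = 9.2448%.
After the change:
Total capital V = 361 + 502 = 863.
Equity: weight = 361/863 = 0.4183; cost = 16.7%.
Subordinated notes: weight = 502/863 = 0.5817; after-tax cost = 5.11% × (1 − 32%) = 3.4748%.
WACC = 0.4183 × 16.7000% + 0.5817 × 3.4748% = 9.0070%.
Change in WACC = 9.0070% − 9.2448% = -0.2378 pp.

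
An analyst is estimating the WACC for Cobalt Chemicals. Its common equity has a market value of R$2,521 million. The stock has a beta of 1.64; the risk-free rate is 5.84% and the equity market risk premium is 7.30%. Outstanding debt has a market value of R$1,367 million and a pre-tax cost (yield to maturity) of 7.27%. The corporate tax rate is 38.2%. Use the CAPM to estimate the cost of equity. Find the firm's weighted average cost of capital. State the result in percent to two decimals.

Cost of equity via CAPM: Re = 5.84% + 1.64 × 7.3% = 17.8120%.
Total capital V = 2521 + 1367 = 3888.
Equity: weight = 2521/3888 = 0.6484; cost = 17.812%.
Debt: weight = 1367/3888 = 0.3516; after-tax cost = 7.27% × (1 − 38.2%) = 4.4929%.
WACC = 0.6484 × 17.8120% + 0.3516 × 4.4929% = 13.1291%.

13.13%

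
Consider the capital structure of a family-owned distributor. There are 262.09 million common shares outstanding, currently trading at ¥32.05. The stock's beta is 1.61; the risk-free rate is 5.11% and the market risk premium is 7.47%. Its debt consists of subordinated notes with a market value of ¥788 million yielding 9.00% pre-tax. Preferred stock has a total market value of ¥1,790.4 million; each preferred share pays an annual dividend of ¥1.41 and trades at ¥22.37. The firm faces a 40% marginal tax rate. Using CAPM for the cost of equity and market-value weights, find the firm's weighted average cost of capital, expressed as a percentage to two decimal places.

14.53%

Cost of equity via CAPM: Re = 5.11% + 1.61 × 7.47% = 17.1367%.
Cost of preferred: Rp = 1.41 / 22.37 = 6.3031%.
Market value of equity E = 32.05 × 262.09m = 8399.9845m.
Total capital V = 8399.9845 + 1790.4 + 788 = 10978.3845.
Equity: weight = 8399.9845/10978.3845 = 0.7651; cost = 17.1367%.
Preferred: weight = 1790.4/10978.3845 = 0.1631; cost = 6.3031%.
Subordinated notes: weight = 788/10978.3845 = 0.0718; after-tax cost = 9% × (1 − 40%) = 5.4000%.
WACC = 0.7651 × 17.1367% + 0.1631 × 6.3031% + 0.0718 × 5.4000% = 14.5275%.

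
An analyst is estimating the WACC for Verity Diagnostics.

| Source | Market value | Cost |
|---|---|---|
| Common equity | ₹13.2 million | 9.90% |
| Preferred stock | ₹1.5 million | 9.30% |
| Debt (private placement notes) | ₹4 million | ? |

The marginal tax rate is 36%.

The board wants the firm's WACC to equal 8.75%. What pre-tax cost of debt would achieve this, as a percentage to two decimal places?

7.42%

Total capital V = 13.2 + 1.5 + 4 = 18.7.
Equity weight = 13.2/18.7 = 0.7059.
Preferred weight = 1.5/18.7 = 0.0802.
Private placement notes weight = 4/18.7 = 0.2139.
Equity contribution = 0.7059 × 9.9% = 6.9882%.
Preferred contribution = 0.0802 × 9.3% = 0.7460%.
Remaining for debt = 8.75% − 7.7342% = 1.0158%.
Rd × (1 − 36%) × 0.2139 = 1.0158%  ⇒  Rd = 7.4199%.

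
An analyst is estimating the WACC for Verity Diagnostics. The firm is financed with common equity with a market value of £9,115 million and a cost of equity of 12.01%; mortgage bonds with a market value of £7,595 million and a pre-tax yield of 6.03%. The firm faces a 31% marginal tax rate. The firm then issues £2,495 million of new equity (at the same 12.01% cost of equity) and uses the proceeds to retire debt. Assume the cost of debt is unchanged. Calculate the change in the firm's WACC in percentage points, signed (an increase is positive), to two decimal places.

Current WACC:
Total capital V = 9115 + 7595 = 16710.
Equity: weight = 9115/16710 = 0.5455; cost = 12.01%.
Mortgage bonds: weight = 7595/16710 = 0.4545; after-tax cost = 6.03% × (1 − 31%) = 4.1607%.
WACC = 0.5455 × 12.0100% + 0.4545 × 4.1607% = 8.4423%.
After the change:
Total capital V = 11610 + 5100 = 16710.
Equity: weight = 11610/16710 = 0.6948; cost = 12.01%.
Mortgage bonds: weight = 5100/16710 = 0.3052; after-tax cost = 6.03% × (1 − 31%) = 4.1607%.
WACC = 0.6948 × 12.0100% + 0.3052 × 4.1607% = 9.6143%.
Change in WACC = 9.6143% − 8.4423% = 1.1720 pp.

+1.17 pp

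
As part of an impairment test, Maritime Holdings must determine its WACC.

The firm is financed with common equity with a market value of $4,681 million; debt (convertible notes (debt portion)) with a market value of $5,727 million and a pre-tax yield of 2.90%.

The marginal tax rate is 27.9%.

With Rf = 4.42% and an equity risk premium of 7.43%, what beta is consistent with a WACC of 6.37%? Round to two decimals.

0.97

Total capital V = 4681 + 5727 = 10408.
Equity weight = 4681/10408 = 0.4498.
Convertible notes (debt portion) weight = 5727/10408 = 0.5502.
Debt contribution = 0.5502 × 2.9% × (1 − 27.9%) = 1.1505%.
Required equity contribution = 6.37% − 1.1505% = 5.2195%  ⇒  Re = 11.6053%.
CAPM: 11.6053% = 4.42% + β × 7.43%  ⇒  β = 0.9671.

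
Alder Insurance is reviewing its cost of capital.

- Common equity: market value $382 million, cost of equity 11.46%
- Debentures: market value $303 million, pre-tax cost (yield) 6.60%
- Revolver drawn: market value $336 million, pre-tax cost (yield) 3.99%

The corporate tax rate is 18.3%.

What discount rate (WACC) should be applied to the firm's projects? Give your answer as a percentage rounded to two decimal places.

Total capital V = 382 + 303 + 336 = 1021.
Equity: weight = 382/1021 = 0.3741; cost = 11.46%.
Debentures: weight = 303/1021 = 0.2968; after-tax cost = 6.6% × (1 − 18.3%) = 5.3922%.
Revolver drawn: weight = 336/1021 = 0.3291; after-tax cost = 3.99% × (1 − 18.3%) = 3.2598%.
WACC = 0.3741 × 11.4600% + 0.2968 × 5.3922% + 0.3291 × 3.2598% = 6.9607%.

6.96%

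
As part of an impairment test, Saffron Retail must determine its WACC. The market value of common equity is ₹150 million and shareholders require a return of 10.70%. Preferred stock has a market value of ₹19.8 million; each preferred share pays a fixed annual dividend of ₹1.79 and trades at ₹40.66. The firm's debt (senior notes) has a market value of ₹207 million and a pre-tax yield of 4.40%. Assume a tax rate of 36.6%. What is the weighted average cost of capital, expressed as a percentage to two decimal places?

Cost of preferred: Rp = 1.79 / 40.66 = 4.4024%.
Total capital V = 150 + 19.8 + 207 = 376.8.
Equity: weight = 150/376.8 = 0.3981; cost = 10.7%.
Preferred: weight = 19.8/376.8 = 0.0525; cost = 4.4024%.
Senior notes: weight = 207/376.8 = 0.5494; after-tax cost = 4.4% × (1 − 36.6%) = 2.7896%.
WACC = 0.3981 × 10.7000% + 0.0525 × 4.4024% + 0.5494 × 2.7896% = 6.0234%.

6.02%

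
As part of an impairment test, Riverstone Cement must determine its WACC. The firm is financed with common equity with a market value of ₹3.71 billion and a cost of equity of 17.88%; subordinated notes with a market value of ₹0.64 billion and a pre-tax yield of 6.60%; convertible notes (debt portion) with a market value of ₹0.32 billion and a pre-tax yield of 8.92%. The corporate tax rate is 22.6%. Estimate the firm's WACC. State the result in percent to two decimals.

15.38%

Total capital V = 3.71 + 0.64 + 0.32 = 4.67.
Equity: weight = 3.71/4.67 = 0.7944; cost = 17.88%.
Subordinated notes: weight = 0.64/4.67 = 0.1370; after-tax cost = 6.6% × (1 − 22.6%) = 5.1084%.
Convertible notes (debt portion): weight = 0.32/4.67 = 0.0685; after-tax cost = 8.92% × (1 − 22.6%) = 6.9041%.
WACC = 0.7944 × 17.8800% + 0.1370 × 5.1084% + 0.0685 × 6.9041% = 15.3776%.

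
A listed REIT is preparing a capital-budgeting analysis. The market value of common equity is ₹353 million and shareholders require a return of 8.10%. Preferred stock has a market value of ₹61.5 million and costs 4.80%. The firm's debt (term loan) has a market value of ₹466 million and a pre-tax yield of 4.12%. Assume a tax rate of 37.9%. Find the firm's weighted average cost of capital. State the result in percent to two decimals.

4.94%

Total capital V = 353 + 61.5 + 466 = 880.5.
Equity: weight = 353/880.5 = 0.4009; cost = 8.1%.
Preferred: weight = 61.5/880.5 = 0.0698; cost = 4.8%.
Term loan: weight = 466/880.5 = 0.5292; after-tax cost = 4.12% × (1 − 37.9%) = 2.5585%.
WACC = 0.4009 × 8.1000% + 0.0698 × 4.8000% + 0.5292 × 2.5585% = 4.9367%.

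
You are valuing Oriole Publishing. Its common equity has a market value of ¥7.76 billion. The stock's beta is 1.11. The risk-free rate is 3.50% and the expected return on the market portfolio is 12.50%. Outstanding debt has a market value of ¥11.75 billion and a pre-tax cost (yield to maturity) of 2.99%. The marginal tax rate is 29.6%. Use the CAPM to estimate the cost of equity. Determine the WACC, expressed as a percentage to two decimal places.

Market risk premium = 12.5% − 3.5% = 9.0%.
Cost of equity via CAPM: Re = 3.5% + 1.11 × 9.0% = 13.4900%.
Total capital V = 7.76 + 11.75 = 19.51.
Equity: weight = 7.76/19.51 = 0.3977; cost = 13.49%.
Debt: weight = 11.75/19.51 = 0.6023; after-tax cost = 2.99% × (1 − 29.6%) = 2.1050%.
WACC = 0.3977 × 13.4900% + 0.6023 × 2.1050% = 6.6333%.

6.63%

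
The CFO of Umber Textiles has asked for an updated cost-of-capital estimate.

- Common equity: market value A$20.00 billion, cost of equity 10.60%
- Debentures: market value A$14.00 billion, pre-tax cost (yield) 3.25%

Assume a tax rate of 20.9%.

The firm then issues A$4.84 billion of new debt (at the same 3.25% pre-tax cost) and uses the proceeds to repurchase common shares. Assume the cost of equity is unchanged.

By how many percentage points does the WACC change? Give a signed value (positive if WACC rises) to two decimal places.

Current WACC:
Total capital V = 20 + 14 = 34.
Equity: weight = 20/34 = 0.5882; cost = 10.6%.
Debentures: weight = 14/34 = 0.4118; after-tax cost = 3.25% × (1 − 20.9%) = 2.5708%.
WACC = 0.5882 × 10.6000% + 0.4118 × 2.5708% = 7.2938%.
After the change:
Total capital V = 15.16 + 18.84 = 34.
Equity: weight = 15.16/34 = 0.4459; cost = 10.6%.
Debentures: weight = 18.84/34 = 0.5541; after-tax cost = 3.25% × (1 − 20.9%) = 2.5708%.
WACC = 0.4459 × 10.6000% + 0.5541 × 2.5708% = 6.1509%.
Change in WACC = 6.1509% − 7.2938% = -1.1430 pp.

-1.14 pp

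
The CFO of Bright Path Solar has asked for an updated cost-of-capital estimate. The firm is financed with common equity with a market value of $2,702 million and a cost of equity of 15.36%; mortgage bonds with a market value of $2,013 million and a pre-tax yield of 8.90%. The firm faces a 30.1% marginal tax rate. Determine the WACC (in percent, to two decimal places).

Total capital V = 2702 + 2013 = 4715.
Equity: weight = 2702/4715 = 0.5731; cost = 15.36%.
Mortgage bonds: weight = 2013/4715 = 0.4269; after-tax cost = 8.9% × (1 − 30.1%) = 6.2211%.
WACC = 0.5731 × 15.3600% + 0.4269 × 6.2211% = 11.4583%.

11.46%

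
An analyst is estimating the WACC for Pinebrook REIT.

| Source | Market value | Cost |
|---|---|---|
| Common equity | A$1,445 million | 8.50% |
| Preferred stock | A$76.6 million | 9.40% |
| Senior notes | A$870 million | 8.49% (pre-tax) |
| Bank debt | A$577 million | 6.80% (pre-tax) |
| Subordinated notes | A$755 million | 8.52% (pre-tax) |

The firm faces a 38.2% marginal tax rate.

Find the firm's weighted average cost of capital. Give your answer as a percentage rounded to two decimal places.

Total capital V = 1445 + 76.6 + 870 + 577 + 755 = 3723.6.
Equity: weight = 1445/3723.6 = 0.3881; cost = 8.5%.
Preferred: weight = 76.6/3723.6 = 0.0206; cost = 9.4%.
Senior notes: weight = 870/3723.6 = 0.2336; after-tax cost = 8.49% × (1 − 38.2%) = 5.2468%.
Bank debt: weight = 577/3723.6 = 0.1550; after-tax cost = 6.8% × (1 − 38.2%) = 4.2024%.
Subordinated notes: weight = 755/3723.6 = 0.2028; after-tax cost = 8.52% × (1 − 38.2%) = 5.2654%.
WACC = 0.3881 × 8.5000% + 0.0206 × 9.4000% + 0.2336 × 5.2468% + 0.1550 × 4.2024% + 0.2028 × 5.2654% = 6.4366%.

6.44%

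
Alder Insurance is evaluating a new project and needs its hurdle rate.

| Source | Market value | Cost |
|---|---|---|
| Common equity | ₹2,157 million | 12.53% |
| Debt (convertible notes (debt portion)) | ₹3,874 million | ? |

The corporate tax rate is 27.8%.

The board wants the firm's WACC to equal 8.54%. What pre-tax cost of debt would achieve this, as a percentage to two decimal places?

Total capital V = 2157 + 3874 = 6031.
Equity weight = 2157/6031 = 0.3577.
Convertible notes (debt portion) weight = 3874/6031 = 0.6423.
Equity contribution = 0.3577 × 12.53% = 4.4814%.
Remaining for debt = 8.54% − 4.4814% = 4.0586%.
Rd × (1 − 27.8%) × 0.6423 = 4.0586%  ⇒  Rd = 8.7513%.

8.75%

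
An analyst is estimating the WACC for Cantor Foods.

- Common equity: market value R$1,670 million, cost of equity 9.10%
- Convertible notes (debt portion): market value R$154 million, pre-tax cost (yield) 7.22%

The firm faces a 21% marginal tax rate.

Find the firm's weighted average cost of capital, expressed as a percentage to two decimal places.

Total capital V = 1670 + 154 = 1824.
Equity: weight = 1670/1824 = 0.9156; cost = 9.1%.
Convertible notes (debt portion): weight = 154/1824 = 0.0844; after-tax cost = 7.22% × (1 − 21%) = 5.7038%.
WACC = 0.9156 × 9.1000% + 0.0844 × 5.7038% = 8.8133%.

8.81%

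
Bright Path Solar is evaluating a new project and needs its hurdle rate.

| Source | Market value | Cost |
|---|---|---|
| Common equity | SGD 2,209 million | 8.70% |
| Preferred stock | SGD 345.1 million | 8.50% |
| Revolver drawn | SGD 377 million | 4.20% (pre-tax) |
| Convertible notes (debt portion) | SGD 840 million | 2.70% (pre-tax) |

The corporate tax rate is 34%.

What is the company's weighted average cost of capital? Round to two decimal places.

6.55%

Total capital V = 2209 + 345.1 + 377 + 840 = 3771.1.
Equity: weight = 2209/3771.1 = 0.5858; cost = 8.7%.
Preferred: weight = 345.1/3771.1 = 0.0915; cost = 8.5%.
Revolver drawn: weight = 377/3771.1 = 0.1000; after-tax cost = 4.2% × (1 − 34%) = 2.7720%.
Convertible notes (debt portion): weight = 840/3771.1 = 0.2227; after-tax cost = 2.7% × (1 − 34%) = 1.7820%.
WACC = 0.5858 × 8.7000% + 0.0915 × 8.5000% + 0.1000 × 2.7720% + 0.2227 × 1.7820% = 6.5481%.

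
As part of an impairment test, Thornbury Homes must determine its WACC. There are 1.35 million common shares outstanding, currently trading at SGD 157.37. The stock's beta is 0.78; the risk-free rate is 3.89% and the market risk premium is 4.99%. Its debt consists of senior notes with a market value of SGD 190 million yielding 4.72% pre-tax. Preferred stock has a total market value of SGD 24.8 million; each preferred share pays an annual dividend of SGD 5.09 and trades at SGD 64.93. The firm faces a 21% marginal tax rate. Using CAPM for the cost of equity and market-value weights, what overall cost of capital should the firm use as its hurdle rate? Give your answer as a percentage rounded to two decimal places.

Cost of equity via CAPM: Re = 3.89% + 0.78 × 4.99% = 7.7822%.
Cost of preferred: Rp = 5.09 / 64.93 = 7.8392%.
Market value of equity E = 157.37 × 1.35m = 212.4495m.
Total capital V = 212.4495 + 24.8 + 190 = 427.2495.
Equity: weight = 212.4495/427.2495 = 0.4972; cost = 7.7822%.
Preferred: weight = 24.8/427.2495 = 0.0580; cost = 7.8392%.
Senior notes: weight = 190/427.2495 = 0.4447; after-tax cost = 4.72% × (1 − 21%) = 3.7288%.
WACC = 0.4972 × 7.7822% + 0.0580 × 7.8392% + 0.4447 × 3.7288% = 5.9829%.

5.98%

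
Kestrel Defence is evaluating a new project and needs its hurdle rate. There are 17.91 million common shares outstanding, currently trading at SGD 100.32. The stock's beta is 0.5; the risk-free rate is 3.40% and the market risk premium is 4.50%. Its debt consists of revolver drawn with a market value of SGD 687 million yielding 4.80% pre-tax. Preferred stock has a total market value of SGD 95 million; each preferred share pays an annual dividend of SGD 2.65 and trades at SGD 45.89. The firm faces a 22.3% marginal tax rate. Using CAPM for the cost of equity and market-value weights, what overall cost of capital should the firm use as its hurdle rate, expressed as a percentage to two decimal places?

5.14%

Cost of equity via CAPM: Re = 3.4% + 0.5 × 4.5% = 5.6500%.
Cost of preferred: Rp = 2.65 / 45.89 = 5.7747%.
Market value of equity E = 100.32 × 17.91m = 1796.7312m.
Total capital V = 1796.7312 + 95 + 687 = 2578.7312.
Equity: weight = 1796.7312/2578.7312 = 0.6968; cost = 5.65%.
Preferred: weight = 95/2578.7312 = 0.0368; cost = 5.7747%.
Revolver drawn: weight = 687/2578.7312 = 0.2664; after-tax cost = 4.8% × (1 − 22.3%) = 3.7296%.
WACC = 0.6968 × 5.6500% + 0.0368 × 5.7747% + 0.2664 × 3.7296% = 5.1430%.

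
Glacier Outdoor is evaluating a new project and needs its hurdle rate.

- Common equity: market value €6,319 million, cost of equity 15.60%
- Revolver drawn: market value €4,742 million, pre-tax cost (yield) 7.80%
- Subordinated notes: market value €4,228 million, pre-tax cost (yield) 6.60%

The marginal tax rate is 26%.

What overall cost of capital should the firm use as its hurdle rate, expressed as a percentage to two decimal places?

Total capital V = 6319 + 4742 + 4228 = 15289.
Equity: weight = 6319/15289 = 0.4133; cost = 15.6%.
Revolver drawn: weight = 4742/15289 = 0.3102; after-tax cost = 7.8% × (1 − 26%) = 5.7720%.
Subordinated notes: weight = 4228/15289 = 0.2765; after-tax cost = 6.6% × (1 − 26%) = 4.8840%.
WACC = 0.4133 × 15.6000% + 0.3102 × 5.7720% + 0.2765 × 4.8840% = 9.5884%.

9.59%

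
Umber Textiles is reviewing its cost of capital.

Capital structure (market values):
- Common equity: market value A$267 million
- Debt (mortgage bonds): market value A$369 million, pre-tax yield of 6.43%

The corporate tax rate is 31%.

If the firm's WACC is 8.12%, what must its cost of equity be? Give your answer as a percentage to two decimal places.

Total capital V = 267 + 369 = 636.
Equity weight = 267/636 = 0.4198.
Mortgage bonds weight = 369/636 = 0.5802.
Debt contribution = 0.5802 × 6.43% × (1 − 31%) = 2.5741%.
Required equity contribution = 8.12% − 2.5741% = 5.5459%.
Re = 5.5459% / 0.4198 = 13.2104%.

13.21%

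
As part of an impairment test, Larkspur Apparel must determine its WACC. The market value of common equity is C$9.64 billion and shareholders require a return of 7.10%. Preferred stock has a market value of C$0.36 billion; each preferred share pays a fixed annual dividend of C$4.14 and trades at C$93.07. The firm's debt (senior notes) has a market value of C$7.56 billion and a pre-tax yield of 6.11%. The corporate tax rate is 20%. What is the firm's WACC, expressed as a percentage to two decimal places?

6.09%

Cost of preferred: Rp = 4.14 / 93.07 = 4.4483%.
Total capital V = 9.64 + 0.36 + 7.56 = 17.56.
Equity: weight = 9.64/17.56 = 0.5490; cost = 7.1%.
Preferred: weight = 0.36/17.56 = 0.0205; cost = 4.4483%.
Senior notes: weight = 7.56/17.56 = 0.4305; after-tax cost = 6.11% × (1 − 20%) = 4.8880%.
WACC = 0.5490 × 7.1000% + 0.0205 × 4.4483% + 0.4305 × 4.8880% = 6.0933%.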